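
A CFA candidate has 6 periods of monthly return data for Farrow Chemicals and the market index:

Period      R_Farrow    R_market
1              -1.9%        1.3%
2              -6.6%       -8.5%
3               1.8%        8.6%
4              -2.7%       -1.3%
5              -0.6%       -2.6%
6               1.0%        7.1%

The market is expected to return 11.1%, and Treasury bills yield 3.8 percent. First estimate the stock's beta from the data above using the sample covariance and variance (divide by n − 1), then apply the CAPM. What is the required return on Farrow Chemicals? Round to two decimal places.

Mean R_i = (-1.9 − 6.6 + 1.8 − 2.7 − 0.6 + 1.0) / 6 = -1.5000%
Mean R_m = (1.3 − 8.5 + 8.6 − 1.3 − 2.6 + 7.1) / 6 = 0.7667%
Σ(R_i − R̄_i)(R_m − R̄_m) = 88.1800  ⇒  Cov = 88.1800 / 5 = 17.6360
Σ(R_m − R̄_m)² = 203.2333  ⇒  Var(R_m) = 203.2333 / 5 = 40.6467
β = Cov / Var(R_m) = 17.6360 / 40.6467 = 0.4339
MRP = 11.1% − 3.8% = 7.30%
E(R) = R_f + β × MRP = 3.8% + 0.4339 × 7.3% = 6.97%

6.97%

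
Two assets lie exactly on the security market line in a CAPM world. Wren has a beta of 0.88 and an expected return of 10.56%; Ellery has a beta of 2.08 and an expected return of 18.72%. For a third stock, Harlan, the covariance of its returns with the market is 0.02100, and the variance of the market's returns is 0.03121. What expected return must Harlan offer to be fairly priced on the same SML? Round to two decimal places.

9.15%

MRP = (18.72% − 10.56%) / (2.08 − 0.88) = 6.8000%
R_f = 10.56% − 0.88 × 6.8000% = 4.5760%
β_Harlan = Cov / Var(R_m) = 0.02100 / 0.03121 = 0.6729
E(R_Harlan) = R_f + β × MRP = 4.5760% + 0.6729 × 6.8000% = 9.15%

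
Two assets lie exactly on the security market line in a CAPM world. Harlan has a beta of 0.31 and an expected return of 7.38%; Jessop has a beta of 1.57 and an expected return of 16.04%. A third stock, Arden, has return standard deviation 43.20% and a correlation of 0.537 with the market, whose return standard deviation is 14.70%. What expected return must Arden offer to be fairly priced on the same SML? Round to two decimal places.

16.10%

MRP = (16.04% − 7.38%) / (1.57 − 0.31) = 6.8730%
R_f = 7.38% − 0.31 × 6.8730% = 5.2494%
β_Arden = ρ·σ_i/σ_m = 0.537 × 43.20 / 14.70 = 1.5781
E(R_Arden) = R_f + β × MRP = 5.2494% + 1.5781 × 6.8730% = 16.10%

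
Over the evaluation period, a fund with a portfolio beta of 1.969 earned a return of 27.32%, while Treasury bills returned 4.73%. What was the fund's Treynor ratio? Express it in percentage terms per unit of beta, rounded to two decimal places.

11.47%

Treynor = (R_P − R_f) / β_P = (27.32% − 4.73%) / 1.9690 = 22.59% / 1.9690 = 11.47%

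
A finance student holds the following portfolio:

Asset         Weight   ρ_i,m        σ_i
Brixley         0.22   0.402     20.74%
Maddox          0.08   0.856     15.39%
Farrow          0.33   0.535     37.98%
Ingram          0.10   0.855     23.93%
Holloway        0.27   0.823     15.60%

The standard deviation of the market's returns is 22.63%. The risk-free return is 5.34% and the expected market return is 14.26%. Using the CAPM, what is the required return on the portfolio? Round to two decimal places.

β_Brixley = 0.402 × 20.74% / 22.63% = 0.3684
β_Maddox = 0.856 × 15.39% / 22.63% = 0.5821
β_Farrow = 0.535 × 37.98% / 22.63% = 0.8979
β_Ingram = 0.855 × 23.93% / 22.63% = 0.9041
β_Holloway = 0.823 × 15.60% / 22.63% = 0.5673
β_P = Σ w_i β_i = 0.22×0.3684 + 0.08×0.5821 + 0.33×0.8979 + 0.10×0.9041 + 0.27×0.5673 = 0.6675
MRP = 14.26% − 5.34% = 8.92%
E(R_P) = R_f + β_P × MRP = 5.34% + 0.6675 × 8.92% = 11.29%

11.29%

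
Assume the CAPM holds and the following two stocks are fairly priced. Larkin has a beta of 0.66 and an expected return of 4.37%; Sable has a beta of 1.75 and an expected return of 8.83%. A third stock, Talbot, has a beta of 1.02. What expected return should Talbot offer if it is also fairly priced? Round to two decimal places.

5.84%

MRP (SML slope) = (8.83% − 4.37%) / (1.75 − 0.66) = 4.46% / 1.09 = 4.0917%
R_f (intercept) = 4.37% − 0.66 × 4.0917% = 1.6695%
E(R_Talbot) = R_f + β × MRP = 1.6695% + 1.02 × 4.0917% = 5.84%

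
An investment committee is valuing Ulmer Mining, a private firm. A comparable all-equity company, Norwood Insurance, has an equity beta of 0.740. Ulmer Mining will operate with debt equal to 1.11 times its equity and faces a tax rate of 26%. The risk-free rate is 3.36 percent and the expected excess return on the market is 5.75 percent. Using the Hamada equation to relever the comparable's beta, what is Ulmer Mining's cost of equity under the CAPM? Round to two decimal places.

11.11%

β_L = β_U × [1 + (1 − t)(D/E)] = 0.740 × [1 + (1 − 0.26) × 1.11]
    = 0.740 × [1 + 0.74 × 1.11] = 0.740 × 1.8214 = 1.3478
E(R) = R_f + β_L × MRP = 3.36% + 1.3478 × 5.75% = 11.11%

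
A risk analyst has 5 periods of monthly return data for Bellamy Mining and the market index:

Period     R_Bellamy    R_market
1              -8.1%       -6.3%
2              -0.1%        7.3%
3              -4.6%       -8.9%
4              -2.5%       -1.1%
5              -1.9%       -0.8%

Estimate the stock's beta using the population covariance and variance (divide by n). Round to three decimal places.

Mean R_i = (-8.1 − 0.1 − 4.6 − 2.5 − 1.9) / 5 = -3.4400%
Mean R_m = (-6.3 + 7.3 − 8.9 − 1.1 − 0.8) / 5 = -1.9600%
Σ(R_i − R̄_i)(R_m − R̄_m) = 61.7980  ⇒  Cov = 61.7980 / 5 = 12.3596
Σ(R_m − R̄_m)² = 154.8320  ⇒  Var(R_m) = 154.8320 / 5 = 30.9664
β = Cov / Var(R_m) = 12.3596 / 30.9664 = 0.3991

0.399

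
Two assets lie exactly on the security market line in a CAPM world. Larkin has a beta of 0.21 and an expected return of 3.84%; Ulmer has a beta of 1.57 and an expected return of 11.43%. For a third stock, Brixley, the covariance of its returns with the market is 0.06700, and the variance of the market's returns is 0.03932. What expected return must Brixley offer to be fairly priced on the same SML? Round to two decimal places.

12.18%

MRP = (11.43% − 3.84%) / (1.57 − 0.21) = 5.5809%
R_f = 3.84% − 0.21 × 5.5809% = 2.6680%
β_Brixley = Cov / Var(R_m) = 0.06700 / 0.03932 = 1.7040
E(R_Brixley) = R_f + β × MRP = 2.6680% + 1.7040 × 5.5809% = 12.18%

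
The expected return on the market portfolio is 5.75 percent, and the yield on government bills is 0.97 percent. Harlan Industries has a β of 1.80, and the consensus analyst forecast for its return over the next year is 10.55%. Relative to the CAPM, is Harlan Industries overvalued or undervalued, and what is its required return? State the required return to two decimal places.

Undervalued; required return 9.57%

MRP = 5.75% − 0.97% = 4.78%
Required return = R_f + β·MRP = 0.97% + 1.80 × 4.78% = 9.57%
Forecast 10.55% > required 9.57% → the stock plots above the SML → undervalued.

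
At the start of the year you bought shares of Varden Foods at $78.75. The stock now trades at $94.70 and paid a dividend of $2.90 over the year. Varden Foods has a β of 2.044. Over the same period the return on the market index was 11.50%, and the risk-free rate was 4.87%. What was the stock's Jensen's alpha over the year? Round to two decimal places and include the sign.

+5.51%

Realised HPR = (P1 + D1 − P0) / P0 = (94.70 + 2.90 − 78.75) / 78.75 = 18.85 / 78.75 = 23.9365%
MRP = 11.50% − 4.87% = 6.63%
CAPM required = R_f + β·MRP = 4.87% + 2.044 × 6.63% = 18.42172%
α = realised − required = 23.9365% − 18.42172% = +5.51%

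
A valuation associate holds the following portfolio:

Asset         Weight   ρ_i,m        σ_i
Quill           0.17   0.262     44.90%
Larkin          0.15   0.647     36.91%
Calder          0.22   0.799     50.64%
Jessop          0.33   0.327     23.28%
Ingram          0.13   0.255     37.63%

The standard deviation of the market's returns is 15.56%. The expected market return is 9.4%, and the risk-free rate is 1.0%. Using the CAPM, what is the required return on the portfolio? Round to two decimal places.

10.85%

β_Quill = 0.262 × 44.90% / 15.56% = 0.7560
β_Larkin = 0.647 × 36.91% / 15.56% = 1.5348
β_Calder = 0.799 × 50.64% / 15.56% = 2.6003
β_Jessop = 0.327 × 23.28% / 15.56% = 0.4892
β_Ingram = 0.255 × 37.63% / 15.56% = 0.6167
β_P = Σ w_i β_i = 0.17×0.7560 + 0.15×1.5348 + 0.22×2.6003 + 0.33×0.4892 + 0.13×0.6167 = 1.1724
MRP = 9.4% − 1.0% = 8.40%
E(R_P) = R_f + β_P × MRP = 1.0% + 1.1724 × 8.4% = 10.85%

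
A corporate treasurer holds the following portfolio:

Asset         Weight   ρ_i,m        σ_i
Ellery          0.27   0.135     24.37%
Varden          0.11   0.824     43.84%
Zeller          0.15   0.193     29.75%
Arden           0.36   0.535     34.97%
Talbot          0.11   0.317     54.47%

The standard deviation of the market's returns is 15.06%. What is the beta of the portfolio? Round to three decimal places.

0.953

β_Ellery = 0.135 × 24.37% / 15.06% = 0.2185
β_Varden = 0.824 × 43.84% / 15.06% = 2.3987
β_Zeller = 0.193 × 29.75% / 15.06% = 0.3813
β_Arden = 0.535 × 34.97% / 15.06% = 1.2423
β_Talbot = 0.317 × 54.47% / 15.06% = 1.1465
β_P = Σ w_i β_i = 0.27×0.2185 + 0.11×2.3987 + 0.15×0.3813 + 0.36×1.2423 + 0.11×1.1465 = 0.9534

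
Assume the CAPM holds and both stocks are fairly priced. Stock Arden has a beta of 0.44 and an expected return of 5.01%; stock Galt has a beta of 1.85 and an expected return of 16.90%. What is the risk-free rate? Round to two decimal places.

Both satisfy E(R) = R_f + β·MRP, so the slope of the SML is
MRP = (16.90% − 5.01%) / (1.85 − 0.44) = 11.89% / 1.41 = 8.4326%
R_f = E(R_Arden) − β_Arden·MRP = 5.01% − 0.44 × 8.4326% = 1.2997%

1.30%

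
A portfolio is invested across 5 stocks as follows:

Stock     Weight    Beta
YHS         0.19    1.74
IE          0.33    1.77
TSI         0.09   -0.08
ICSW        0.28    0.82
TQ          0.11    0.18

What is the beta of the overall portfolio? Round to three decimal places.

1.157

β_P = Σ w_i β_i = 0.19×1.74 + 0.33×1.77 + 0.09×-0.08 + 0.28×0.82 + 0.11×0.18 = 1.1569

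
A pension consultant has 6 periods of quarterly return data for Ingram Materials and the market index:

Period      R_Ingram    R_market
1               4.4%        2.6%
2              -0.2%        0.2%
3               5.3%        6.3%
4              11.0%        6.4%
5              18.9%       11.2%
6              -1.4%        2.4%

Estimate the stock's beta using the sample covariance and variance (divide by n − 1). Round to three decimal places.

1.796

Mean R_i = (4.4 − 0.2 + 5.3 + 11.0 + 18.9 − 1.4) / 6 = 6.3333%
Mean R_m = (2.6 + 0.2 + 6.3 + 6.4 + 11.2 + 2.4) / 6 = 4.8500%
Σ(R_i − R̄_i)(R_m − R̄_m) = 139.2100  ⇒  Cov = 139.2100 / 5 = 27.8420
Σ(R_m − R̄_m)² = 77.5150  ⇒  Var(R_m) = 77.5150 / 5 = 15.5030
β = Cov / Var(R_m) = 27.8420 / 15.5030 = 1.7959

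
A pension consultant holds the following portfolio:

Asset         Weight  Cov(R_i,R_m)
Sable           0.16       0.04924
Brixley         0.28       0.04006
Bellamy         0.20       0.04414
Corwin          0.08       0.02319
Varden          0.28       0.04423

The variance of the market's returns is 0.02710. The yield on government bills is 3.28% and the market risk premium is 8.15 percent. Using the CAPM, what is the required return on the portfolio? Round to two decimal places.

β_Sable = 0.04924 / 0.02710 = 1.8170
β_Brixley = 0.04006 / 0.02710 = 1.4782
β_Bellamy = 0.04414 / 0.02710 = 1.6288
β_Corwin = 0.02319 / 0.02710 = 0.8557
β_Varden = 0.04423 / 0.02710 = 1.6321
β_P = Σ w_i β_i = 0.16×1.8170 + 0.28×1.4782 + 0.20×1.6288 + 0.08×0.8557 + 0.28×1.6321 = 1.5558
E(R_P) = R_f + β_P × MRP = 3.28% + 1.5558 × 8.15% = 15.96%

15.96%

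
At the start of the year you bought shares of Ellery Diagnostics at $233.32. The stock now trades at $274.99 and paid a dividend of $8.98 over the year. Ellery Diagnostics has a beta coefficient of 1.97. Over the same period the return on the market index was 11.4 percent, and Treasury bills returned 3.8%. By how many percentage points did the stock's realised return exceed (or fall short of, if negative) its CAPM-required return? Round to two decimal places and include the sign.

+2.94%

Realised HPR = (P1 + D1 − P0) / P0 = (274.99 + 8.98 − 233.32) / 233.32 = 50.65 / 233.32 = 21.7084%
MRP = 11.4% − 3.8% = 7.60%
CAPM required = R_f + β·MRP = 3.8% + 1.97 × 7.6% = 18.7720%
α = realised − required = 21.7084% − 18.7720% = +2.94%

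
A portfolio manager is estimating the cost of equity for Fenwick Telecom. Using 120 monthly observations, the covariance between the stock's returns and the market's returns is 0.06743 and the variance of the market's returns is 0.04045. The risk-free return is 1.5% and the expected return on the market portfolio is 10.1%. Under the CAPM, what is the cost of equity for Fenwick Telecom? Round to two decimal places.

15.84%

β = Cov(R_i, R_m) / Var(R_m) = 0.06743 / 0.04045 = 1.6670
MRP = 10.1% − 1.5% = 8.60%
E(R) = R_f + β × MRP = 1.5% + 1.6670 × 8.6% = 15.84%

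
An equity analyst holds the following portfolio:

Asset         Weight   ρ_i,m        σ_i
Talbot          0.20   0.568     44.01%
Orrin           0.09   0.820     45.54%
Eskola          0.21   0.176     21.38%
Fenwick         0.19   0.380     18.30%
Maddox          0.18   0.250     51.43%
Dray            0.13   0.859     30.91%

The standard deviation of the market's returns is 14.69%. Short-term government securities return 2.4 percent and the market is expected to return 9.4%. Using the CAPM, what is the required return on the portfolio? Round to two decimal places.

β_Talbot = 0.568 × 44.01% / 14.69% = 1.7017
β_Orrin = 0.820 × 45.54% / 14.69% = 2.5421
β_Eskola = 0.176 × 21.38% / 14.69% = 0.2562
β_Fenwick = 0.380 × 18.30% / 14.69% = 0.4734
β_Maddox = 0.250 × 51.43% / 14.69% = 0.8753
β_Dray = 0.859 × 30.91% / 14.69% = 1.8075
β_P = Σ w_i β_i = 0.20×1.7017 + 0.09×2.5421 + 0.21×0.2562 + 0.19×0.4734 + 0.18×0.8753 + 0.13×1.8075 = 1.1054
MRP = 9.4% − 2.4% = 7.00%
E(R_P) = R_f + β_P × MRP = 2.4% + 1.1054 × 7.0% = 10.14%

10.14%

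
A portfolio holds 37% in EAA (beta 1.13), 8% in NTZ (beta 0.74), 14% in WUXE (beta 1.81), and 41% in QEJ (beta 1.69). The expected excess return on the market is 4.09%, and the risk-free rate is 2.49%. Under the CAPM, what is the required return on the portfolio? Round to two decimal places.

8.31%

β_P = Σ w_i β_i = 0.37×1.13 + 0.08×0.74 + 0.14×1.81 + 0.41×1.69 = 1.4236
E(R_P) = R_f + β_P × MRP = 2.49% + 1.4236 × 4.09% = 8.31%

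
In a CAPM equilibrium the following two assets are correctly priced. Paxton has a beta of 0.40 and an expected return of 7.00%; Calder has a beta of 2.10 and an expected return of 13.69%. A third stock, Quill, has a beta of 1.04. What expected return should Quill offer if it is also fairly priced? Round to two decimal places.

9.52%

MRP (SML slope) = (13.69% − 7.00%) / (2.10 − 0.40) = 6.69% / 1.70 = 3.9353%
R_f (intercept) = 7.00% − 0.40 × 3.9353% = 5.4259%
E(R_Quill) = R_f + β × MRP = 5.4259% + 1.04 × 3.9353% = 9.52%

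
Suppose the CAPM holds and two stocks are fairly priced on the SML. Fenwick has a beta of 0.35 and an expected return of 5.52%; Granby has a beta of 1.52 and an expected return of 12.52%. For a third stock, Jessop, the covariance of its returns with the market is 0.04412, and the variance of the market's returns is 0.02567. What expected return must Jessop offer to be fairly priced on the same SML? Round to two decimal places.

MRP = (12.52% − 5.52%) / (1.52 − 0.35) = 5.9829%
R_f = 5.52% − 0.35 × 5.9829% = 3.4260%
β_Jessop = Cov / Var(R_m) = 0.04412 / 0.02567 = 1.7187
E(R_Jessop) = R_f + β × MRP = 3.4260% + 1.7187 × 5.9829% = 13.71%

13.71%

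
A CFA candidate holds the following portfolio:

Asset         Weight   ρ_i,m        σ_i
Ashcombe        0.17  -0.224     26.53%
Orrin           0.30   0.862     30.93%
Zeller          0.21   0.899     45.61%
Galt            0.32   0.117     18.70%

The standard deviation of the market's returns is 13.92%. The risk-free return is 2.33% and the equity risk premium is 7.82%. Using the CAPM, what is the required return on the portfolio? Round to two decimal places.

β_Ashcombe = -0.224 × 26.53% / 13.92% = -0.4269
β_Orrin = 0.862 × 30.93% / 13.92% = 1.9153
β_Zeller = 0.899 × 45.61% / 13.92% = 2.9456
β_Galt = 0.117 × 18.70% / 13.92% = 0.1572
β_P = Σ w_i β_i = 0.17×-0.4269 + 0.30×1.9153 + 0.21×2.9456 + 0.32×0.1572 = 1.1709
E(R_P) = R_f + β_P × MRP = 2.33% + 1.1709 × 7.82% = 11.49%

11.49%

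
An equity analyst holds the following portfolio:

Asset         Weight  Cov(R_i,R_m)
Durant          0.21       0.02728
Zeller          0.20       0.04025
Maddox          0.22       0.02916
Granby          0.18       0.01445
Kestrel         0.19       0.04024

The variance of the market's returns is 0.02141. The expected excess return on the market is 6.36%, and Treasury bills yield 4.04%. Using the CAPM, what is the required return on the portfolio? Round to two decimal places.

β_Durant = 0.02728 / 0.02141 = 1.2742
β_Zeller = 0.04025 / 0.02141 = 1.8800
β_Maddox = 0.02916 / 0.02141 = 1.3620
β_Granby = 0.01445 / 0.02141 = 0.6749
β_Kestrel = 0.04024 / 0.02141 = 1.8795
β_P = Σ w_i β_i = 0.21×1.2742 + 0.20×1.8800 + 0.22×1.3620 + 0.18×0.6749 + 0.19×1.8795 = 1.4218
E(R_P) = R_f + β_P × MRP = 4.04% + 1.4218 × 6.36% = 13.08%

13.08%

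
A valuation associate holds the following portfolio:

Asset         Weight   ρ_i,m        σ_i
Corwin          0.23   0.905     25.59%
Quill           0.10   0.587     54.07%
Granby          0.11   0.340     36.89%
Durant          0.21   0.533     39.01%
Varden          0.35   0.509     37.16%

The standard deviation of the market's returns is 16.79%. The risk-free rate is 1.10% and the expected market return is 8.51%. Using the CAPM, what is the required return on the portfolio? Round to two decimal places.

β_Corwin = 0.905 × 25.59% / 16.79% = 1.3793
β_Quill = 0.587 × 54.07% / 16.79% = 1.8904
β_Granby = 0.340 × 36.89% / 16.79% = 0.7470
β_Durant = 0.533 × 39.01% / 16.79% = 1.2384
β_Varden = 0.509 × 37.16% / 16.79% = 1.1265
β_P = Σ w_i β_i = 0.23×1.3793 + 0.10×1.8904 + 0.11×0.7470 + 0.21×1.2384 + 0.35×1.1265 = 1.2428
MRP = 8.51% − 1.10% = 7.41%
E(R_P) = R_f + β_P × MRP = 1.10% + 1.2428 × 7.41% = 10.31%

10.31%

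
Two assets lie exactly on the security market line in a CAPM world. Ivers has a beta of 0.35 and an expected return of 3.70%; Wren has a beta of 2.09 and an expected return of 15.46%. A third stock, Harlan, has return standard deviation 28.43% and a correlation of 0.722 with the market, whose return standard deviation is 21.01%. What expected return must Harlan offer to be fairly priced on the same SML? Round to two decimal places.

MRP = (15.46% − 3.70%) / (2.09 − 0.35) = 6.7586%
R_f = 3.70% − 0.35 × 6.7586% = 1.3345%
β_Harlan = ρ·σ_i/σ_m = 0.722 × 28.43 / 21.01 = 0.9770
E(R_Harlan) = R_f + β × MRP = 1.3345% + 0.9770 × 6.7586% = 7.94%

7.94%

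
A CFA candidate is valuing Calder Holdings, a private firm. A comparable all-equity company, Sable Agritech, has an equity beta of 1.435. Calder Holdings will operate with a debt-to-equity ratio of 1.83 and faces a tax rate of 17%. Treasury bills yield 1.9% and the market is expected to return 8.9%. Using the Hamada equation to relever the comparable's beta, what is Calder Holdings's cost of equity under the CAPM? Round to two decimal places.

β_L = β_U × [1 + (1 − t)(D/E)] = 1.435 × [1 + (1 − 0.17) × 1.83]
    = 1.435 × [1 + 0.83 × 1.83] = 1.435 × 2.5189 = 3.6146
MRP = 8.9% − 1.9% = 7.00%
E(R) = R_f + β_L × MRP = 1.9% + 3.6146 × 7.0% = 27.20%

27.20%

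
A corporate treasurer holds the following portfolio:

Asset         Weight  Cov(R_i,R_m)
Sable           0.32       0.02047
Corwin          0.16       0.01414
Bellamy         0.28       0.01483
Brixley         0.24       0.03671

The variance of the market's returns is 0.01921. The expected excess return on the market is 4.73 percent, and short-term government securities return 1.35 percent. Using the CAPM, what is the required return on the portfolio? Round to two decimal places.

6.71%

β_Sable = 0.02047 / 0.01921 = 1.0656
β_Corwin = 0.01414 / 0.01921 = 0.7361
β_Bellamy = 0.01483 / 0.01921 = 0.7720
β_Brixley = 0.03671 / 0.01921 = 1.9110
β_P = Σ w_i β_i = 0.32×1.0656 + 0.16×0.7361 + 0.28×0.7720 + 0.24×1.9110 = 1.1336
E(R_P) = R_f + β_P × MRP = 1.35% + 1.1336 × 4.73% = 6.71%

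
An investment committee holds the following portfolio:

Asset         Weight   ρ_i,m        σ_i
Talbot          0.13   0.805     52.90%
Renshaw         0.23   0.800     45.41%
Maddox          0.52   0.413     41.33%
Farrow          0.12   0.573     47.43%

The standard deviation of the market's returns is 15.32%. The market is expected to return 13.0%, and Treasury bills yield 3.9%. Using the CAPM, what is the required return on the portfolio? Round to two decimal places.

β_Talbot = 0.805 × 52.90% / 15.32% = 2.7797
β_Renshaw = 0.800 × 45.41% / 15.32% = 2.3713
β_Maddox = 0.413 × 41.33% / 15.32% = 1.1142
β_Farrow = 0.573 × 47.43% / 15.32% = 1.7740
β_P = Σ w_i β_i = 0.13×2.7797 + 0.23×2.3713 + 0.52×1.1142 + 0.12×1.7740 = 1.6990
MRP = 13.0% − 3.9% = 9.10%
E(R_P) = R_f + β_P × MRP = 3.9% + 1.6990 × 9.1% = 19.36%

19.36%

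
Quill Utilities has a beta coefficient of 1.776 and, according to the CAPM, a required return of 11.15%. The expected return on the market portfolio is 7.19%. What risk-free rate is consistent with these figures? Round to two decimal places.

E(R) = R_f + β(E(R_m) − R_f) = R_f(1 − β) + β·E(R_m)
11.15% = R_f × (1 − 1.776) + 1.776 × 7.19%
11.15% = R_f × -0.776 + 12.76944%
R_f = (11.15% − 12.76944%) / -0.776 = 2.09%

2.09%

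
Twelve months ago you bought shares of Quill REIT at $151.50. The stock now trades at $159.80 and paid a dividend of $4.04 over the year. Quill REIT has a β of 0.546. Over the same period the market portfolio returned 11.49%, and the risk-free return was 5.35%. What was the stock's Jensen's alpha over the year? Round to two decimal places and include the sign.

-0.56%

Realised HPR = (P1 + D1 − P0) / P0 = (159.80 + 4.04 − 151.50) / 151.50 = 12.34 / 151.50 = 8.1452%
MRP = 11.49% − 5.35% = 6.14%
CAPM required = R_f + β·MRP = 5.35% + 0.546 × 6.14% = 8.70244%
α = realised − required = 8.1452% − 8.70244% = -0.56%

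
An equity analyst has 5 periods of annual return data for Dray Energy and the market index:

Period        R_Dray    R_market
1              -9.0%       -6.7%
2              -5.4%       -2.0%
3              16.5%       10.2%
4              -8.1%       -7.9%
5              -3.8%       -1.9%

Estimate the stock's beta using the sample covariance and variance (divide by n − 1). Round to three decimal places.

Mean R_i = (-9.0 − 5.4 + 16.5 − 8.1 − 3.8) / 5 = -1.9600%
Mean R_m = (-6.7 − 2.0 + 10.2 − 7.9 − 1.9) / 5 = -1.6600%
Σ(R_i − R̄_i)(R_m − R̄_m) = 294.3420  ⇒  Cov = 294.3420 / 4 = 73.5855
Σ(R_m − R̄_m)² = 205.1720  ⇒  Var(R_m) = 205.1720 / 4 = 51.2930
β = Cov / Var(R_m) = 73.5855 / 51.2930 = 1.4346

1.435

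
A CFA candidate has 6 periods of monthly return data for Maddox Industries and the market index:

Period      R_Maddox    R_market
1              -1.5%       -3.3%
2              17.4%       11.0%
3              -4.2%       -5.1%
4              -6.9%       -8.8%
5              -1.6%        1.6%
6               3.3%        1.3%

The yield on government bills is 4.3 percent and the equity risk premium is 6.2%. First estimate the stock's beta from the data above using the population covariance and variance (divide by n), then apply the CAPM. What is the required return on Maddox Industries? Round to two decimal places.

11.70%

Mean R_i = (-1.5 + 17.4 − 4.2 − 6.9 − 1.6 + 3.3) / 6 = 1.0833%
Mean R_m = (-3.3 + 11.0 − 5.1 − 8.8 + 1.6 + 1.3) / 6 = -0.5500%
Σ(R_i − R̄_i)(R_m − R̄_m) = 283.7950  ⇒  Cov = 283.7950 / 6 = 47.2992
Σ(R_m − R̄_m)² = 237.7750  ⇒  Var(R_m) = 237.7750 / 6 = 39.6292
β = Cov / Var(R_m) = 47.2992 / 39.6292 = 1.1935
E(R) = R_f + β × MRP = 4.3% + 1.1935 × 6.2% = 11.70%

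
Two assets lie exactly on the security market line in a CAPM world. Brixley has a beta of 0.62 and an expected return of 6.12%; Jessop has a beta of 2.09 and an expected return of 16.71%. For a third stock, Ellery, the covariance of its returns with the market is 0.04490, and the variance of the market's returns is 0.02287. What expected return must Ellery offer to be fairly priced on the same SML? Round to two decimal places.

MRP = (16.71% − 6.12%) / (2.09 − 0.62) = 7.2041%
R_f = 6.12% − 0.62 × 7.2041% = 1.6535%
β_Ellery = Cov / Var(R_m) = 0.04490 / 0.02287 = 1.9633
E(R_Ellery) = R_f + β × MRP = 1.6535% + 1.9633 × 7.2041% = 15.80%

15.80%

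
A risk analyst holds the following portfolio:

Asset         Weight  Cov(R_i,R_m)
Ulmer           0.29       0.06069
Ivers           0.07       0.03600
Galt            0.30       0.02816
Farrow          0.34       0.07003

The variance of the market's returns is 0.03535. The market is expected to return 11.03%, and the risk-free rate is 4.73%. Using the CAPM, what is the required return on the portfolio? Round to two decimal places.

β_Ulmer = 0.06069 / 0.03535 = 1.7168
β_Ivers = 0.03600 / 0.03535 = 1.0184
β_Galt = 0.02816 / 0.03535 = 0.7966
β_Farrow = 0.07003 / 0.03535 = 1.9810
β_P = Σ w_i β_i = 0.29×1.7168 + 0.07×1.0184 + 0.30×0.7966 + 0.34×1.9810 = 1.4817
MRP = 11.03% − 4.73% = 6.30%
E(R_P) = R_f + β_P × MRP = 4.73% + 1.4817 × 6.30% = 14.06%

14.06%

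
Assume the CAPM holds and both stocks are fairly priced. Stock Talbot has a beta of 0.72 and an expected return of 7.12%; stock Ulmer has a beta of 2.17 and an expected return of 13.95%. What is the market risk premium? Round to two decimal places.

4.71%

Both satisfy E(R) = R_f + β·MRP, so the slope of the SML is
MRP = (13.95% − 7.12%) / (2.17 − 0.72) = 6.83% / 1.45 = 4.7103%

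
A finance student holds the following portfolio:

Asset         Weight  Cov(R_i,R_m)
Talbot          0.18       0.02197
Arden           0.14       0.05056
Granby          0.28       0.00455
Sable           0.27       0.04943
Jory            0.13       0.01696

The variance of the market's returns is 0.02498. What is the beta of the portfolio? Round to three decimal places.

1.115

β_Talbot = 0.02197 / 0.02498 = 0.8795
β_Arden = 0.05056 / 0.02498 = 2.0240
β_Granby = 0.00455 / 0.02498 = 0.1821
β_Sable = 0.04943 / 0.02498 = 1.9788
β_Jory = 0.01696 / 0.02498 = 0.6789
β_P = Σ w_i β_i = 0.18×0.8795 + 0.14×2.0240 + 0.28×0.1821 + 0.27×1.9788 + 0.13×0.6789 = 1.1152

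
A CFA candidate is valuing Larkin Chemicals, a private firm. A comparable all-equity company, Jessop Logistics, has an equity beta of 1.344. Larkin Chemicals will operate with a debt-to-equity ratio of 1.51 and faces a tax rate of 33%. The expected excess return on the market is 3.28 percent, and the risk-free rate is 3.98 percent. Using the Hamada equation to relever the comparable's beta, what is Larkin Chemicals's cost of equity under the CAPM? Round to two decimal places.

β_L = β_U × [1 + (1 − t)(D/E)] = 1.344 × [1 + (1 − 0.33) × 1.51]
    = 1.344 × [1 + 0.67 × 1.51] = 1.344 × 2.0117 = 2.7037
E(R) = R_f + β_L × MRP = 3.98% + 2.7037 × 3.28% = 12.85%

12.85%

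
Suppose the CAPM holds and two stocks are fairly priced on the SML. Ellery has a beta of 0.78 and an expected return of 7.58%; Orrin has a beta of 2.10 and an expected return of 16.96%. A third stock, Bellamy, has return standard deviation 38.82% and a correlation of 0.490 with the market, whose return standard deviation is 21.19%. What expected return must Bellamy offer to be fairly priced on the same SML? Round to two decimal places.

8.42%

MRP = (16.96% − 7.58%) / (2.10 − 0.78) = 7.1061%
R_f = 7.58% − 0.78 × 7.1061% = 2.0372%
β_Bellamy = ρ·σ_i/σ_m = 0.490 × 38.82 / 21.19 = 0.8977
E(R_Bellamy) = R_f + β × MRP = 2.0372% + 0.8977 × 7.1061% = 8.42%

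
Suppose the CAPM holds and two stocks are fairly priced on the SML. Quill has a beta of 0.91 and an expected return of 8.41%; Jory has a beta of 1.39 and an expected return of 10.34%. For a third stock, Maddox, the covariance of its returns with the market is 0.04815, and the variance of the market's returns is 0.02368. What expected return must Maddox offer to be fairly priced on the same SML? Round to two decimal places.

MRP = (10.34% − 8.41%) / (1.39 − 0.91) = 4.0208%
R_f = 8.41% − 0.91 × 4.0208% = 4.7511%
β_Maddox = Cov / Var(R_m) = 0.04815 / 0.02368 = 2.0334
E(R_Maddox) = R_f + β × MRP = 4.7511% + 2.0334 × 4.0208% = 12.93%

12.93%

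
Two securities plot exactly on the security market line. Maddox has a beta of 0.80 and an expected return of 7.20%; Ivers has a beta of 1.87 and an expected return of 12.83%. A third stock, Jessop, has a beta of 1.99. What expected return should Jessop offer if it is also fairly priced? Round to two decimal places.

MRP (SML slope) = (12.83% − 7.20%) / (1.87 − 0.80) = 5.63% / 1.07 = 5.2617%
R_f (intercept) = 7.20% − 0.80 × 5.2617% = 2.9906%
E(R_Jessop) = R_f + β × MRP = 2.9906% + 1.99 × 5.2617% = 13.46%

13.46%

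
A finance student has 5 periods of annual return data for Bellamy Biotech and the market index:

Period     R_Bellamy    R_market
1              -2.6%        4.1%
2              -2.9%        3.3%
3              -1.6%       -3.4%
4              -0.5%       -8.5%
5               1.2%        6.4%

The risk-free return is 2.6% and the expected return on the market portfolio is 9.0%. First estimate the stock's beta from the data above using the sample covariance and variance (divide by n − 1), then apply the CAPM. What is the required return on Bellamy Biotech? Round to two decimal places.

2.58%

Mean R_i = (-2.6 − 2.9 − 1.6 − 0.5 + 1.2) / 5 = -1.2800%
Mean R_m = (4.1 + 3.3 − 3.4 − 8.5 + 6.4) / 5 = 0.3800%
Σ(R_i − R̄_i)(R_m − R̄_m) = -0.4280  ⇒  Cov = -0.4280 / 4 = -0.1070
Σ(R_m − R̄_m)² = 151.7480  ⇒  Var(R_m) = 151.7480 / 4 = 37.9370
β = Cov / Var(R_m) = -0.1070 / 37.9370 = -0.0028
MRP = 9.0% − 2.6% = 6.40%
E(R) = R_f + β × MRP = 2.6% + -0.0028 × 6.4% = 2.58%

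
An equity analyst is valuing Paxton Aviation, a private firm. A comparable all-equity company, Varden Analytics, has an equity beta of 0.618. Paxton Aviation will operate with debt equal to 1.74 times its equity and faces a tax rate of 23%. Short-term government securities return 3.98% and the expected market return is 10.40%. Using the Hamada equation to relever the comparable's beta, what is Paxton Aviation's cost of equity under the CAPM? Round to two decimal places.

β_L = β_U × [1 + (1 − t)(D/E)] = 0.618 × [1 + (1 − 0.23) × 1.74]
    = 0.618 × [1 + 0.77 × 1.74] = 0.618 × 2.3398 = 1.4460
MRP = 10.40% − 3.98% = 6.42%
E(R) = R_f + β_L × MRP = 3.98% + 1.4460 × 6.42% = 13.26%

13.26%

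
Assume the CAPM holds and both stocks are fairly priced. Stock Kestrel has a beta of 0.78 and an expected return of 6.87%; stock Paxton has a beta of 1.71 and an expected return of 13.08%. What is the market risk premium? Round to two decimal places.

Both satisfy E(R) = R_f + β·MRP, so the slope of the SML is
MRP = (13.08% − 6.87%) / (1.71 − 0.78) = 6.21% / 0.93 = 6.6774%

6.68%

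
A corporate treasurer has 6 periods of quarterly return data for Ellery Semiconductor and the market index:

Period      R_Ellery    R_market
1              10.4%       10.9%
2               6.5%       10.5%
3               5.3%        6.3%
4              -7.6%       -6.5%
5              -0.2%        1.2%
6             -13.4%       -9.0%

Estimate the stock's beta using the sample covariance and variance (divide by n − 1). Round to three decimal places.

Mean R_i = (10.4 + 6.5 + 5.3 − 7.6 − 0.2 − 13.4) / 6 = 0.1667%
Mean R_m = (10.9 + 10.5 + 6.3 − 6.5 + 1.2 − 9.0) / 6 = 2.2333%
Σ(R_i − R̄_i)(R_m − R̄_m) = 382.5267  ⇒  Cov = 382.5267 / 5 = 76.5053
Σ(R_m − R̄_m)² = 363.5133  ⇒  Var(R_m) = 363.5133 / 5 = 72.7027
β = Cov / Var(R_m) = 76.5053 / 72.7027 = 1.0523

1.052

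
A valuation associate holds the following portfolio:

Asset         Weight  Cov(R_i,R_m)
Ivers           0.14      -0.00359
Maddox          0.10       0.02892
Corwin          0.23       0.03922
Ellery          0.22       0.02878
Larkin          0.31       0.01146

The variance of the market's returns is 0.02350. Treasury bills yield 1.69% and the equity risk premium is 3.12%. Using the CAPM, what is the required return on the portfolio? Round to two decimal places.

β_Ivers = -0.00359 / 0.02350 = -0.1528
β_Maddox = 0.02892 / 0.02350 = 1.2306
β_Corwin = 0.03922 / 0.02350 = 1.6689
β_Ellery = 0.02878 / 0.02350 = 1.2247
β_Larkin = 0.01146 / 0.02350 = 0.4877
β_P = Σ w_i β_i = 0.14×-0.1528 + 0.10×1.2306 + 0.23×1.6689 + 0.22×1.2247 + 0.31×0.4877 = 0.9061
E(R_P) = R_f + β_P × MRP = 1.69% + 0.9061 × 3.12% = 4.52%

4.52%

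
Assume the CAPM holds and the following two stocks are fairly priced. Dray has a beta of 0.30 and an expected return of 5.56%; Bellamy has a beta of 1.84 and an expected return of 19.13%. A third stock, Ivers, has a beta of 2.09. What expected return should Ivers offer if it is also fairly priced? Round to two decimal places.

21.33%

MRP (SML slope) = (19.13% − 5.56%) / (1.84 − 0.30) = 13.57% / 1.54 = 8.8117%
R_f (intercept) = 5.56% − 0.30 × 8.8117% = 2.9165%
E(R_Ivers) = R_f + β × MRP = 2.9165% + 2.09 × 8.8117% = 21.33%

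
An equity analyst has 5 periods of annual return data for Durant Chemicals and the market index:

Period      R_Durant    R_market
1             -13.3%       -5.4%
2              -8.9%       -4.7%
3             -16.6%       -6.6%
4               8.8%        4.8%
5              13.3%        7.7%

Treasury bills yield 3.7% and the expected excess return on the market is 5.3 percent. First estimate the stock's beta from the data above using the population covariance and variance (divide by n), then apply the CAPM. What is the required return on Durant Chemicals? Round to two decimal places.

14.50%

Mean R_i = (-13.3 − 8.9 − 16.6 + 8.8 + 13.3) / 5 = -3.3400%
Mean R_m = (-5.4 − 4.7 − 6.6 + 4.8 + 7.7) / 5 = -0.8400%
Σ(R_i − R̄_i)(R_m − R̄_m) = 353.8320  ⇒  Cov = 353.8320 / 5 = 70.7664
Σ(R_m − R̄_m)² = 173.6120  ⇒  Var(R_m) = 173.6120 / 5 = 34.7224
β = Cov / Var(R_m) = 70.7664 / 34.7224 = 2.0381
E(R) = R_f + β × MRP = 3.7% + 2.0381 × 5.3% = 14.50%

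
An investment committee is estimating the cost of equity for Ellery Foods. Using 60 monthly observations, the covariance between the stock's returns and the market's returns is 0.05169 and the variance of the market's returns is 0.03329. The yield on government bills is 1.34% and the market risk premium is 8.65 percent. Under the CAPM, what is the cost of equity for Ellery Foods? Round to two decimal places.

14.77%

β = Cov(R_i, R_m) / Var(R_m) = 0.05169 / 0.03329 = 1.5527
E(R) = R_f + β × MRP = 1.34% + 1.5527 × 8.65% = 14.77%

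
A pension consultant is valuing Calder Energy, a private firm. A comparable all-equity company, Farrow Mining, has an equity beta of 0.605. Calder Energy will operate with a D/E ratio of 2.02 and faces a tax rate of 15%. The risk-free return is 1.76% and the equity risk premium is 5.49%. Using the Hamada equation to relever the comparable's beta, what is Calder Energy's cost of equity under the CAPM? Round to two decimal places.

β_L = β_U × [1 + (1 − t)(D/E)] = 0.605 × [1 + (1 − 0.15) × 2.02]
    = 0.605 × [1 + 0.85 × 2.02] = 0.605 × 2.7170 = 1.6438
E(R) = R_f + β_L × MRP = 1.76% + 1.6438 × 5.49% = 10.78%

10.78%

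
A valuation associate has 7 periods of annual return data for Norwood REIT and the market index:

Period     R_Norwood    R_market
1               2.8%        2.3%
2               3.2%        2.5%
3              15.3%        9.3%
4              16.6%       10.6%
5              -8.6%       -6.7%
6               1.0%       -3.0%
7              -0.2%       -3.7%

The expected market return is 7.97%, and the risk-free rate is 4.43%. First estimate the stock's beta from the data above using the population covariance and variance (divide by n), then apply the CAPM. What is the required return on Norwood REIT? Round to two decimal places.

Mean R_i = (2.8 + 3.2 + 15.3 + 16.6 − 8.6 + 1.0 − 0.2) / 7 = 4.3000%
Mean R_m = (2.3 + 2.5 + 9.3 + 10.6 − 6.7 − 3.0 − 3.7) / 7 = 1.6143%
Σ(R_i − R̄_i)(R_m − R̄_m) = 339.4600  ⇒  Cov = 339.4600 / 7 = 48.4943
Σ(R_m − R̄_m)² = 259.7286  ⇒  Var(R_m) = 259.7286 / 7 = 37.1041
β = Cov / Var(R_m) = 48.4943 / 37.1041 = 1.3070
MRP = 7.97% − 4.43% = 3.54%
E(R) = R_f + β × MRP = 4.43% + 1.3070 × 3.54% = 9.06%

9.06%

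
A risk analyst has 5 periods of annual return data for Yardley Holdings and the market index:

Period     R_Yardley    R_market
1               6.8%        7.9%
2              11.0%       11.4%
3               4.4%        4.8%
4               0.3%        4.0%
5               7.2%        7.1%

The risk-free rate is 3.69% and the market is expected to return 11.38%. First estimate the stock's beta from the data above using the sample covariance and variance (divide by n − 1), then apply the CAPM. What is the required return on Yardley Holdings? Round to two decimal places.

Mean R_i = (6.8 + 11.0 + 4.4 + 0.3 + 7.2) / 5 = 5.9400%
Mean R_m = (7.9 + 11.4 + 4.8 + 4.0 + 7.1) / 5 = 7.0400%
Σ(R_i − R̄_i)(R_m − R̄_m) = 43.4720  ⇒  Cov = 43.4720 / 4 = 10.8680
Σ(R_m − R̄_m)² = 34.0120  ⇒  Var(R_m) = 34.0120 / 4 = 8.5030
β = Cov / Var(R_m) = 10.8680 / 8.5030 = 1.2781
MRP = 11.38% − 3.69% = 7.69%
E(R) = R_f + β × MRP = 3.69% + 1.2781 × 7.69% = 13.52%

13.52%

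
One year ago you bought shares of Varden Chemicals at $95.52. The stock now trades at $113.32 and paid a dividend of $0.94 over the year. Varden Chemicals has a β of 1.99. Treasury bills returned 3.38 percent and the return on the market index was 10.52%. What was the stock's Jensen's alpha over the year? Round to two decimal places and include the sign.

+2.03%

Realised HPR = (P1 + D1 − P0) / P0 = (113.32 + 0.94 − 95.52) / 95.52 = 18.74 / 95.52 = 19.6189%
MRP = 10.52% − 3.38% = 7.14%
CAPM required = R_f + β·MRP = 3.38% + 1.99 × 7.14% = 17.5886%
α = realised − required = 19.6189% − 17.5886% = +2.03%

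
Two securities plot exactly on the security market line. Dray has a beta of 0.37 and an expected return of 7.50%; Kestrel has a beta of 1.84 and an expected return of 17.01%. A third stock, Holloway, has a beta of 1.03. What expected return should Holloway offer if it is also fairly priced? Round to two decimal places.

11.77%

MRP (SML slope) = (17.01% − 7.50%) / (1.84 − 0.37) = 9.51% / 1.47 = 6.4694%
R_f (intercept) = 7.50% − 0.37 × 6.4694% = 5.1063%
E(R_Holloway) = R_f + β × MRP = 5.1063% + 1.03 × 6.4694% = 11.77%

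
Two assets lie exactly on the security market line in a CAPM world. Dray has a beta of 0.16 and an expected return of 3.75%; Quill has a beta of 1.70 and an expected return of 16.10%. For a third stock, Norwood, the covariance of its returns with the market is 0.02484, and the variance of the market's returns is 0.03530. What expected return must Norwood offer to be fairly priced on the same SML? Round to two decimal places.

MRP = (16.10% − 3.75%) / (1.70 − 0.16) = 8.0195%
R_f = 3.75% − 0.16 × 8.0195% = 2.4669%
β_Norwood = Cov / Var(R_m) = 0.02484 / 0.03530 = 0.7037
E(R_Norwood) = R_f + β × MRP = 2.4669% + 0.7037 × 8.0195% = 8.11%

8.11%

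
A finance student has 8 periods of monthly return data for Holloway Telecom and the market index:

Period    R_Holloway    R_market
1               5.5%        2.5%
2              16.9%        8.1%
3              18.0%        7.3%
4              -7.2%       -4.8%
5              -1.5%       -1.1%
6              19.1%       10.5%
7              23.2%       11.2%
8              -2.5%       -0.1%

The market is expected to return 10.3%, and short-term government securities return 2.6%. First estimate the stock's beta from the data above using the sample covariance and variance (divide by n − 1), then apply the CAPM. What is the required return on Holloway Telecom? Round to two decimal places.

17.70%

Mean R_i = (5.5 + 16.9 + 18.0 − 7.2 − 1.5 + 19.1 + 23.2 − 2.5) / 8 = 8.9375%
Mean R_m = (2.5 + 8.1 + 7.3 − 4.8 − 1.1 + 10.5 + 11.2 − 0.1) / 8 = 4.2000%
Σ(R_i − R̄_i)(R_m − R̄_m) = 478.5900  ⇒  Cov = 478.5900 / 7 = 68.3700
Σ(R_m − R̄_m)² = 243.9800  ⇒  Var(R_m) = 243.9800 / 7 = 34.8543
β = Cov / Var(R_m) = 68.3700 / 34.8543 = 1.9616
MRP = 10.3% − 2.6% = 7.70%
E(R) = R_f + β × MRP = 2.6% + 1.9616 × 7.7% = 17.70%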